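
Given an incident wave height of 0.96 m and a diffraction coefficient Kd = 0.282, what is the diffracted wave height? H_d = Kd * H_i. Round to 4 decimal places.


H_d = Kd * H_i
H_d = 0.282 * 0.96
H_d = 0.2707 m

0.2707


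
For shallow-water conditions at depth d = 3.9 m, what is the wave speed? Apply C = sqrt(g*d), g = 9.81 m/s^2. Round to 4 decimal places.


Using the shallow-water approximation:
C = sqrt(g * d) = sqrt(9.81 * 3.9)
C = sqrt(38.2590)
C = 6.1854 m/s

6.1854


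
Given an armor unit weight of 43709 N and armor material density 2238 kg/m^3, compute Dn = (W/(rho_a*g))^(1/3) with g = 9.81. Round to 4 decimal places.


V = W / (rho_a * g)
V = 43709 / (2238 * 9.81)
V = 43709 / 21954.78
V = 1.990865 m^3
Dn = V^(1/3) = 1.990865^(1/3)
Dn = 1.2580 m

1.2580


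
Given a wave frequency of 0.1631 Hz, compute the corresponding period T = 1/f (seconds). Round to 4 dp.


T = 1 / f
T = 1 / 0.1631
T = 6.1312 s

6.1312


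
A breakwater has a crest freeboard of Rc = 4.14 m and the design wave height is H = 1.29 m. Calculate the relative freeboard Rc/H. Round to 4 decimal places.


Relative freeboard = Rc / H
= 4.14 / 1.29
= 3.2093

3.2093


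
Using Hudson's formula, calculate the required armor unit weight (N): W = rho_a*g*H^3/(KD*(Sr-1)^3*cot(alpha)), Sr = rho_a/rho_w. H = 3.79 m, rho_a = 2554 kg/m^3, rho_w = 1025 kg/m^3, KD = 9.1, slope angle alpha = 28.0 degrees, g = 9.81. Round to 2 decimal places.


Sr = rho_a / rho_w = 2554 / 1025 = 2.491707
(Sr - 1) = 1.491707
(Sr - 1)^3 = 3.319333
cot(28.0) = 1 / tan(28.0) = 1 / 0.531709 = 1.880726
Numerator = 2554 * 9.81 * 3.79^3 = 1363978.5173
Denominator = 9.1 * 3.319333 * 1.880726 = 56.809097
W = 1363978.5173 / 56.809097
W = 24009.86 N

24009.86


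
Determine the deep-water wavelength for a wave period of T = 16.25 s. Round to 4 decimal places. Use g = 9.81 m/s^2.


L0 = g * T^2 / (2 * pi)
L0 = 9.81 * 16.25^2 / (2 * pi)
L0 = 9.81 * 264.0625 / 6.28319
L0 = 2590.4531 / 6.28319
L0 = 412.2834 m

412.2834


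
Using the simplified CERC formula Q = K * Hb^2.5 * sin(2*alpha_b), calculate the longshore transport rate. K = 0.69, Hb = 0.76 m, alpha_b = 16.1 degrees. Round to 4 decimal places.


Q = K * Hb^2.5 * sin(2 * alpha_b)
Hb^2.5 = 0.76^2.5 = 0.503540
sin(2 * 16.1) = sin(32.2) = 0.532876
Q = 0.69 * 0.503540 * 0.532876
Q = 0.1851 m^3/s

0.1851


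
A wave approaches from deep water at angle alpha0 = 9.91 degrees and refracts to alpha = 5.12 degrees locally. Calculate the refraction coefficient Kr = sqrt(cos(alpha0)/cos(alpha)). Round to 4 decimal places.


Kr = sqrt(cos(alpha0) / cos(alpha))
cos(9.91) = 0.985079
cos(5.12) = 0.996010
Kr = sqrt(0.985079 / 0.996010)
Kr = sqrt(0.989026)
Kr = 0.9945

0.9945


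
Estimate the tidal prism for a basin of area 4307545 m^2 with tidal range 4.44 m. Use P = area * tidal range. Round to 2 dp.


Tidal prism = Area * Tidal range
P = 4307545 * 4.44
P = 19125499.80 m^3

19125499.80


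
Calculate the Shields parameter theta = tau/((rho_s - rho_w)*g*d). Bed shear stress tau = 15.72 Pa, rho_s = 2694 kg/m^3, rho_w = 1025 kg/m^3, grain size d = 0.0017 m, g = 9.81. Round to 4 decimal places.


theta = tau / ((rho_s - rho_w) * g * d)
rho_s - rho_w = 2694 - 1025 = 1669
Denominator = 1669 * 9.81 * 0.0017 = 27.833913
theta = 15.72 / 27.833913
theta = 0.5648

0.5648


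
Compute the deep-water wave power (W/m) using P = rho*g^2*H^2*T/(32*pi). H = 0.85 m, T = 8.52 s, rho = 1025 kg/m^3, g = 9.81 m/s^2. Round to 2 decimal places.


P = rho * g^2 * H^2 * T / (32 * pi)
P = 1025 * 9.81^2 * 0.85^2 * 8.52 / (32 * pi)
P = 1025 * 96.2361 * 0.7225 * 8.52 / 100.53096
P = 6040.04 W/m

6040.04


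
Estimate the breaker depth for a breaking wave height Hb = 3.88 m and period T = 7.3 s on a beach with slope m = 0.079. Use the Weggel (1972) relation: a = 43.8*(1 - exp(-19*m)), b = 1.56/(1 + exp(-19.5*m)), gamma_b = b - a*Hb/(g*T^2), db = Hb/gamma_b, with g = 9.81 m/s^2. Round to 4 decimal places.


a = 43.8 * (1 - exp(-19 * m))
exp(-19 * 0.079) = exp(-1.5010) = 0.222907
a = 43.8 * (1 - 0.222907) = 34.036667
b = 1.56 / (1 + exp(-19.5 * m))
exp(-19.5 * 0.079) = exp(-1.5405) = 0.214274
b = 1.56 / (1 + 0.214274) = 1.284718
Hb / (g * T^2) = 3.88 / (9.81 * 7.3^2) = 3.88 / 522.7749 = 0.00742193
gamma_b = b - a * Hb/(g*T^2) = 1.284718 - 34.036667 * 0.00742193 = 1.032100
db = Hb / gamma_b = 3.88 / 1.032100
db = 3.7593 m

3.7593


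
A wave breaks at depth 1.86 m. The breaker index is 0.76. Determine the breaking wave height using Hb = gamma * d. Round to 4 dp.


Hb = gamma * d
Hb = 0.76 * 1.86
Hb = 1.4136 m

1.4136


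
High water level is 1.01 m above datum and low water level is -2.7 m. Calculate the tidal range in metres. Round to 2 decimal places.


Tidal range = High water - Low water
Tidal range = 1.01 - (-2.7)
Tidal range = 3.71 m

3.71


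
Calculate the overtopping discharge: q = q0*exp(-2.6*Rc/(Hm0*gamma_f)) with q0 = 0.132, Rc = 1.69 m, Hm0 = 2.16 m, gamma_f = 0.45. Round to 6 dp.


q = q0 * exp(-2.6 * Rc / (Hm0 * gamma_f))
Exponent = -2.6 * 1.69 / (2.16 * 0.45)
= -2.6 * 1.69 / 0.9720
= -4.520576
exp(-4.520576) = 0.010883
q = 0.132 * 0.010883
q = 0.001437 m^3/s/m

0.001437


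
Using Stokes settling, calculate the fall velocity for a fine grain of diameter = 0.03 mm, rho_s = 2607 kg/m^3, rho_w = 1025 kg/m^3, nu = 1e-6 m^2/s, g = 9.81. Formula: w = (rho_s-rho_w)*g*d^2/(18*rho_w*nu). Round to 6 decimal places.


w = (rho_s - rho_w) * g * d^2 / (18 * rho_w * nu)
d = 0.03 mm = 0.000030 m
rho_s - rho_w = 2607 - 1025 = 1582
Numerator = 1582 * 9.81 * (0.000030)^2 = 0.000013967478
Denominator = 18 * 1025 * 1e-6 = 0.018450
w = 0.000757 m/s

0.000757


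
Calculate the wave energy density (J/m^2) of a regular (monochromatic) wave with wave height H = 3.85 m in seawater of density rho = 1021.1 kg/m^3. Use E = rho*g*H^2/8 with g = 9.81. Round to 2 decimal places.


E = (1/8) * rho * g * H^2
E = (1/8) * 1021.1 * 9.81 * 3.85^2
E = 0.125 * 1021.1 * 9.81 * 14.8225
E = 18559.61 J/m^2

18559.61


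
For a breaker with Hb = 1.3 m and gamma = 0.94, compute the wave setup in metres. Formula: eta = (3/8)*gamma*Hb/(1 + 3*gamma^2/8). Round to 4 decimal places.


eta = (3/8) * gamma * Hb / (1 + 3*gamma^2/8)
Numerator = (3/8) * 0.94 * 1.3 = 0.458250
Denominator = 1 + 3*0.94^2/8 = 1 + 0.331350 = 1.331350
eta = 0.458250 / 1.331350
eta = 0.3442 m

0.3442


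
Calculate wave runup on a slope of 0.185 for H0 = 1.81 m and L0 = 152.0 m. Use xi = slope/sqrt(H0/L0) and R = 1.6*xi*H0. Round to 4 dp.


xi = slope / sqrt(H0/L0)
H0/L0 = 1.81/152.0 = 0.011908
sqrt(0.011908) = 0.109123
xi = 0.185 / 0.109123 = 1.695330
R = 1.6 * xi * H0 = 1.6 * 1.695330 * 1.81
R = 4.9097 m

4.9097


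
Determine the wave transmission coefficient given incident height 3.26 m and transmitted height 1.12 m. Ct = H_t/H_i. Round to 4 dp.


Ct = H_t / H_i
Ct = 1.12 / 3.26
Ct = 0.3436

0.3436


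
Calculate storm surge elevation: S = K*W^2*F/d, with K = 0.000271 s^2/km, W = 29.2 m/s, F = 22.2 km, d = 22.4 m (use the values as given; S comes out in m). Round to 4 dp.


S = K * W^2 * F / d
W^2 = 29.2^2 = 852.64
S = 0.000271 * 852.64 * 22.2 / 22.4
Numerator = 0.000271 * 852.64 * 22.2 = 5.129653
S = 5.129653 / 22.4 = 0.2290 m

0.2290


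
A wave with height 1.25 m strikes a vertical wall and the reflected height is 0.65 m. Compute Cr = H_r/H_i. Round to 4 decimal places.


Cr = H_r / H_i
Cr = 0.65 / 1.25
Cr = 0.5200

0.5200


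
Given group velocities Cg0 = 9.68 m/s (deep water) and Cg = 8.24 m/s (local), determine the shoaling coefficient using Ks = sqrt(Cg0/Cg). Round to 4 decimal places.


Ks = sqrt(Cg0 / Cg)
Ks = sqrt(9.68 / 8.24)
Ks = sqrt(1.1748)
Ks = 1.0839

1.0839


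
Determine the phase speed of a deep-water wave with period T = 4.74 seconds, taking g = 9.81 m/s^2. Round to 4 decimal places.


We use the deep-water celerity formula:
C = g * T / (2 * pi)
C = 9.81 * 4.74 / (2 * 3.14159...)
C = 46.499400 / 6.283185
C = 7.4006 m/s

7.4006


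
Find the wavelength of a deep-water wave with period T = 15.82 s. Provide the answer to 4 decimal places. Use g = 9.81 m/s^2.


L0 = g * T^2 / (2 * pi)
L0 = 9.81 * 15.82^2 / (2 * pi)
L0 = 9.81 * 250.2724 / 6.28319
L0 = 2455.1722 / 6.28319
L0 = 390.7528 m

390.7528


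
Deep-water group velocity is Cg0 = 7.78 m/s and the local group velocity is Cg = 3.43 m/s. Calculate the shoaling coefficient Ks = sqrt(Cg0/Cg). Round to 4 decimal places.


Ks = sqrt(Cg0 / Cg)
Ks = sqrt(7.78 / 3.43)
Ks = sqrt(2.2682)
Ks = 1.5061

1.5061


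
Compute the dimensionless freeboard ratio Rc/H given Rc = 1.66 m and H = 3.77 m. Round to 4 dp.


Relative freeboard = Rc / H
= 1.66 / 3.77
= 0.4403

0.4403


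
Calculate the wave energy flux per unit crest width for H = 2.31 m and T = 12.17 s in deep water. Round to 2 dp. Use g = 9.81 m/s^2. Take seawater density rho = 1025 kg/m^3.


P = rho * g^2 * H^2 * T / (32 * pi)
P = 1025 * 9.81^2 * 2.31^2 * 12.17 / (32 * pi)
P = 1025 * 96.2361 * 5.3361 * 12.17 / 100.53096
P = 63720.12 W/m

63720.12


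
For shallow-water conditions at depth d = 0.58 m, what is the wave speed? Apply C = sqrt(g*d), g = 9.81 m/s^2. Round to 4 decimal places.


Using the shallow-water approximation:
C = sqrt(g * d) = sqrt(9.81 * 0.58)
C = sqrt(5.6898)
C = 2.3853 m/s

2.3853


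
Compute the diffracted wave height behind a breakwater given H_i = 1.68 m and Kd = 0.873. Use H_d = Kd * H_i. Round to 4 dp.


H_d = Kd * H_i
H_d = 0.873 * 1.68
H_d = 1.4666 m

1.4666


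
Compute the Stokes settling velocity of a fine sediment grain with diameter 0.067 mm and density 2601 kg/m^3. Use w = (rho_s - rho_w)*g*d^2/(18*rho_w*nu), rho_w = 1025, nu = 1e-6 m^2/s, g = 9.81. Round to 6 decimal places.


w = (rho_s - rho_w) * g * d^2 / (18 * rho_w * nu)
d = 0.067 mm = 0.000067 m
rho_s - rho_w = 2601 - 1025 = 1576
Numerator = 1576 * 9.81 * (0.000067)^2 = 0.000069402454
Denominator = 18 * 1025 * 1e-6 = 0.018450
w = 0.003762 m/s

0.003762


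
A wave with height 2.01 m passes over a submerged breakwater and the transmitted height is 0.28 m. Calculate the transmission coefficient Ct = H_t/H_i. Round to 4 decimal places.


Ct = H_t / H_i
Ct = 0.28 / 2.01
Ct = 0.1393

0.1393


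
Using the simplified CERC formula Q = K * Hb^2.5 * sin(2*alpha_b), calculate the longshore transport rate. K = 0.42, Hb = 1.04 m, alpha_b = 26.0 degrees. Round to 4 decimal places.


Q = K * Hb^2.5 * sin(2 * alpha_b)
Hb^2.5 = 1.04^2.5 = 1.103020
sin(2 * 26.0) = sin(52.0) = 0.788011
Q = 0.42 * 1.103020 * 0.788011
Q = 0.3651 m^3/s

0.3651


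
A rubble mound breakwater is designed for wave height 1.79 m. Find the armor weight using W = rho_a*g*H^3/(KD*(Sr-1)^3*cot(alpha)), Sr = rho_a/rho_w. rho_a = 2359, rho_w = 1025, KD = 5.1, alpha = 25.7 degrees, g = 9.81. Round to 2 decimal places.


Sr = rho_a / rho_w = 2359 / 1025 = 2.301463
(Sr - 1) = 1.301463
(Sr - 1)^3 = 2.204428
cot(25.7) = 1 / tan(25.7) = 1 / 0.481267 = 2.077847
Numerator = 2359 * 9.81 * 1.79^3 = 132726.0107
Denominator = 5.1 * 2.204428 * 2.077847 = 23.360360
W = 132726.0107 / 23.360360
W = 5681.68 N

5681.68


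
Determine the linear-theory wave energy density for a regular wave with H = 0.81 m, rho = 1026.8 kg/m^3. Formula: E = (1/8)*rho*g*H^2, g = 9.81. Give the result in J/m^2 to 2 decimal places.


E = (1/8) * rho * g * H^2
E = (1/8) * 1026.8 * 9.81 * 0.81^2
E = 0.125 * 1026.8 * 9.81 * 0.6561
E = 826.10 J/m^2

826.10


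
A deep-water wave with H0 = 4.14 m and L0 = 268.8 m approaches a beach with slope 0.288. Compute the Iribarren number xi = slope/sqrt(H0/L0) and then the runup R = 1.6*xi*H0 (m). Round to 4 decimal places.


xi = slope / sqrt(H0/L0)
H0/L0 = 4.14/268.8 = 0.015402
sqrt(0.015402) = 0.124104
xi = 0.288 / 0.124104 = 2.320636
R = 1.6 * xi * H0 = 1.6 * 2.320636 * 4.14
R = 15.3719 m

15.3719


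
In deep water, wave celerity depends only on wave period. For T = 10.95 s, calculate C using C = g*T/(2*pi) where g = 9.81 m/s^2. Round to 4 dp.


We use the deep-water celerity formula:
C = g * T / (2 * pi)
C = 9.81 * 10.95 / (2 * 3.14159...)
C = 107.419500 / 6.283185
C = 17.0963 m/s

17.0963


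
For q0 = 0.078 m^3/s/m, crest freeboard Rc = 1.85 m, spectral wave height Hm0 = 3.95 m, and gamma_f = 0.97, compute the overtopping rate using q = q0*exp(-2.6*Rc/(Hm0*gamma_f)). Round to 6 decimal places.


q = q0 * exp(-2.6 * Rc / (Hm0 * gamma_f))
Exponent = -2.6 * 1.85 / (3.95 * 0.97)
= -2.6 * 1.85 / 3.8315
= -1.255383
exp(-1.255383) = 0.284967
q = 0.078 * 0.284967
q = 0.022227 m^3/s/m

0.022227


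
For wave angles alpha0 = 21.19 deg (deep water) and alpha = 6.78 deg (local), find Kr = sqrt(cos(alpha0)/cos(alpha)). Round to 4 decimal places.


Kr = sqrt(cos(alpha0) / cos(alpha))
cos(21.19) = 0.932387
cos(6.78) = 0.993007
Kr = sqrt(0.932387 / 0.993007)
Kr = sqrt(0.938953)
Kr = 0.9690

0.9690


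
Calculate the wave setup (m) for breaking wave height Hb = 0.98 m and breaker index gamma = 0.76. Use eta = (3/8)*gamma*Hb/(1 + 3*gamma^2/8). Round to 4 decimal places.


eta = (3/8) * gamma * Hb / (1 + 3*gamma^2/8)
Numerator = (3/8) * 0.76 * 0.98 = 0.279300
Denominator = 1 + 3*0.76^2/8 = 1 + 0.216600 = 1.216600
eta = 0.279300 / 1.216600
eta = 0.2296 m

0.2296


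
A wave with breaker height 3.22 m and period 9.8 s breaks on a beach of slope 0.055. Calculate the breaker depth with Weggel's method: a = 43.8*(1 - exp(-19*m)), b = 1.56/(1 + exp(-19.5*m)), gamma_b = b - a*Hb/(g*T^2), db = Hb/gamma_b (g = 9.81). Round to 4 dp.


a = 43.8 * (1 - exp(-19 * m))
exp(-19 * 0.055) = exp(-1.0450) = 0.351692
a = 43.8 * (1 - 0.351692) = 28.395898
b = 1.56 / (1 + exp(-19.5 * m))
exp(-19.5 * 0.055) = exp(-1.0725) = 0.342152
b = 1.56 / (1 + 0.342152) = 1.162312
Hb / (g * T^2) = 3.22 / (9.81 * 9.8^2) = 3.22 / 942.1524 = 0.00341771
gamma_b = b - a * Hb/(g*T^2) = 1.162312 - 28.395898 * 0.00341771 = 1.065264
db = Hb / gamma_b = 3.22 / 1.065264
db = 3.0227 m

3.0227


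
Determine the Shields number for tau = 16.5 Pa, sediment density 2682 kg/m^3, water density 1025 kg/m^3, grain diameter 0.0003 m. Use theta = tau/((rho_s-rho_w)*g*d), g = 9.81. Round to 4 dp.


theta = tau / ((rho_s - rho_w) * g * d)
rho_s - rho_w = 2682 - 1025 = 1657
Denominator = 1657 * 9.81 * 0.0003 = 4.876551
theta = 16.5 / 4.876551
theta = 3.3835

3.3835


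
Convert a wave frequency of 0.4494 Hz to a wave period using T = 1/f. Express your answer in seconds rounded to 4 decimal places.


T = 1 / f
T = 1 / 0.4494
T = 2.2252 s

2.2252


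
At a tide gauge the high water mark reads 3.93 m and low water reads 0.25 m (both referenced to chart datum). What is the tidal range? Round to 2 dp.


Tidal range = High water - Low water
Tidal range = 3.93 - (0.25)
Tidal range = 3.68 m

3.68


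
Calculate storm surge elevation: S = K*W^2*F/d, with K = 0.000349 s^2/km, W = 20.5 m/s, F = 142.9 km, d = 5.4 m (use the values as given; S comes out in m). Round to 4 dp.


S = K * W^2 * F / d
W^2 = 20.5^2 = 420.25
S = 0.000349 * 420.25 * 142.9 / 5.4
Numerator = 0.000349 * 420.25 * 142.9 = 20.958750
S = 20.958750 / 5.4 = 3.8813 m

3.8813


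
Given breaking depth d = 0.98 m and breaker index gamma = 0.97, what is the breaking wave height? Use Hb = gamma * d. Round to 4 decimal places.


Hb = gamma * d
Hb = 0.97 * 0.98
Hb = 0.9506 m

0.9506


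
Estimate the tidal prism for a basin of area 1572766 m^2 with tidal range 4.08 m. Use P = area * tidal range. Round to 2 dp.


Tidal prism = Area * Tidal range
P = 1572766 * 4.08
P = 6416885.28 m^3

6416885.28


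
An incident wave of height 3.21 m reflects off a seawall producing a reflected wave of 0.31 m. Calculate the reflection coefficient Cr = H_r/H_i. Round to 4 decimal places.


Cr = H_r / H_i
Cr = 0.31 / 3.21
Cr = 0.0966

0.0966


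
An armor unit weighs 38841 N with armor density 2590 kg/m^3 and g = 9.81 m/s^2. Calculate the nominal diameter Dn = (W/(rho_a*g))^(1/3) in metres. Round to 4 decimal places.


V = W / (rho_a * g)
V = 38841 / (2590 * 9.81)
V = 38841 / 25407.90
V = 1.528698 m^3
Dn = V^(1/3) = 1.528698^(1/3)
Dn = 1.1520 m

1.1520


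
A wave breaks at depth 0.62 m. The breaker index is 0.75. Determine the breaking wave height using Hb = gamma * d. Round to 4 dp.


Hb = gamma * d
Hb = 0.75 * 0.62
Hb = 0.4650 m

0.4650


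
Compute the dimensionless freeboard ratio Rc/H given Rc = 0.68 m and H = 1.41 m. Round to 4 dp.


Relative freeboard = Rc / H
= 0.68 / 1.41
= 0.4823

0.4823


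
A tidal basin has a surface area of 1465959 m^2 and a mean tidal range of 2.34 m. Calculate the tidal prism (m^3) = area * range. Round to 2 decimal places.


Tidal prism = Area * Tidal range
P = 1465959 * 2.34
P = 3430344.06 m^3

3430344.06


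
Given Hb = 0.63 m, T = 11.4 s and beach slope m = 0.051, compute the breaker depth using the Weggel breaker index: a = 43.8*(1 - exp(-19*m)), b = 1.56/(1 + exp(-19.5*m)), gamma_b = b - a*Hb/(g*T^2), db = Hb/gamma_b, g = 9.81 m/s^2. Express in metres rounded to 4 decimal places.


a = 43.8 * (1 - exp(-19 * m))
exp(-19 * 0.051) = exp(-0.9690) = 0.379462
a = 43.8 * (1 - 0.379462) = 27.179551
b = 1.56 / (1 + exp(-19.5 * m))
exp(-19.5 * 0.051) = exp(-0.9945) = 0.369908
b = 1.56 / (1 + 0.369908) = 1.138762
Hb / (g * T^2) = 0.63 / (9.81 * 11.4^2) = 0.63 / 1274.9076 = 0.00049415
gamma_b = b - a * Hb/(g*T^2) = 1.138762 - 27.179551 * 0.00049415 = 1.125331
db = Hb / gamma_b = 0.63 / 1.125331
db = 0.5598 m

0.5598


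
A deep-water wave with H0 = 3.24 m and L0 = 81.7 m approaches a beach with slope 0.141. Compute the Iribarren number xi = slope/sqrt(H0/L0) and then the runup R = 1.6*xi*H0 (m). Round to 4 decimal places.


xi = slope / sqrt(H0/L0)
H0/L0 = 3.24/81.7 = 0.039657
sqrt(0.039657) = 0.199141
xi = 0.141 / 0.199141 = 0.708040
R = 1.6 * xi * H0 = 1.6 * 0.708040 * 3.24
R = 3.6705 m

3.6705


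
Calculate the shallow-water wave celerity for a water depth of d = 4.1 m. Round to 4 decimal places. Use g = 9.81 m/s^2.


Using the shallow-water approximation:
C = sqrt(g * d) = sqrt(9.81 * 4.1)
C = sqrt(40.2210)
C = 6.3420 m/s

6.3420


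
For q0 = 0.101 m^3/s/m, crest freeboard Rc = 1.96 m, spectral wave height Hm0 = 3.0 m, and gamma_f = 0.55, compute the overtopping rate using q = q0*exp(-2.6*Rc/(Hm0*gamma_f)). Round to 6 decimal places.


q = q0 * exp(-2.6 * Rc / (Hm0 * gamma_f))
Exponent = -2.6 * 1.96 / (3.0 * 0.55)
= -2.6 * 1.96 / 1.6500
= -3.088485
exp(-3.088485) = 0.045571
q = 0.101 * 0.045571
q = 0.004603 m^3/s/m

0.004603


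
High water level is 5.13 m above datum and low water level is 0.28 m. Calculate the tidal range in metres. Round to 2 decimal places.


Tidal range = High water - Low water
Tidal range = 5.13 - (0.28)
Tidal range = 4.85 m

4.85


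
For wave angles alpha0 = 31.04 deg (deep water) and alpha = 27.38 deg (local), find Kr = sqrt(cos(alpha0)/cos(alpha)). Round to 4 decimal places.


Kr = sqrt(cos(alpha0) / cos(alpha))
cos(31.04) = 0.856808
cos(27.38) = 0.887976
Kr = sqrt(0.856808 / 0.887976)
Kr = sqrt(0.964899)
Kr = 0.9823

0.9823


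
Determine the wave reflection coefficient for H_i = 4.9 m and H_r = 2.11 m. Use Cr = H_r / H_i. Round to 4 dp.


Cr = H_r / H_i
Cr = 2.11 / 4.9
Cr = 0.4306

0.4306


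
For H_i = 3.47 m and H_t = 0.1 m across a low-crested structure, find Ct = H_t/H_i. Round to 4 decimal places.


Ct = H_t / H_i
Ct = 0.1 / 3.47
Ct = 0.0288

0.0288


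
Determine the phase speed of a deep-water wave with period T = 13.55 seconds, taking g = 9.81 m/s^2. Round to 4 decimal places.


We use the deep-water celerity formula:
C = g * T / (2 * pi)
C = 9.81 * 13.55 / (2 * 3.14159...)
C = 132.925500 / 6.283185
C = 21.1558 m/s

21.1558


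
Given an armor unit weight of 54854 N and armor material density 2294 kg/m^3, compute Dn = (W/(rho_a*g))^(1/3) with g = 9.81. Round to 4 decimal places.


V = W / (rho_a * g)
V = 54854 / (2294 * 9.81)
V = 54854 / 22504.14
V = 2.437507 m^3
Dn = V^(1/3) = 2.437507^(1/3)
Dn = 1.3458 m

1.3458


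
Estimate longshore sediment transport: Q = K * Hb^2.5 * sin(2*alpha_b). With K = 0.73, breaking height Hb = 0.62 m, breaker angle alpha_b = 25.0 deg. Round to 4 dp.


Q = K * Hb^2.5 * sin(2 * alpha_b)
Hb^2.5 = 0.62^2.5 = 0.302677
sin(2 * 25.0) = sin(50.0) = 0.766044
Q = 0.73 * 0.302677 * 0.766044
Q = 0.1693 m^3/s

0.1693


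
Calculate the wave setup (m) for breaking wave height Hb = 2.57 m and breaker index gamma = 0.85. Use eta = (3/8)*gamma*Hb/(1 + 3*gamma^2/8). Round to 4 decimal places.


eta = (3/8) * gamma * Hb / (1 + 3*gamma^2/8)
Numerator = (3/8) * 0.85 * 2.57 = 0.819187
Denominator = 1 + 3*0.85^2/8 = 1 + 0.270938 = 1.270938
eta = 0.819187 / 1.270938
eta = 0.6446 m

0.6446


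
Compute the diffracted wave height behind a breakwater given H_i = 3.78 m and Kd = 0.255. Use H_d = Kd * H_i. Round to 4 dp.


H_d = Kd * H_i
H_d = 0.255 * 3.78
H_d = 0.9639 m

0.9639


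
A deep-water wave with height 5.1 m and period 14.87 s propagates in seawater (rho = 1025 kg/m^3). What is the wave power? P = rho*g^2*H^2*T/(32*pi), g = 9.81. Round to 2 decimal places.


P = rho * g^2 * H^2 * T / (32 * pi)
P = 1025 * 9.81^2 * 5.1^2 * 14.87 / (32 * pi)
P = 1025 * 96.2361 * 26.0100 * 14.87 / 100.53096
P = 379501.37 W/m

379501.37


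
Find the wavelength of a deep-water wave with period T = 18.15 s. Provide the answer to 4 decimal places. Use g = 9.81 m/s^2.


L0 = g * T^2 / (2 * pi)
L0 = 9.81 * 18.15^2 / (2 * pi)
L0 = 9.81 * 329.4225 / 6.28319
L0 = 3231.6347 / 6.28319
L0 = 514.3306 m

514.3306


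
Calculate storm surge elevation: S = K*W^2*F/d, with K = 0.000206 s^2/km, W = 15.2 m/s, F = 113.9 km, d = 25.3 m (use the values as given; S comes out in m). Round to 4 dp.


S = K * W^2 * F / d
W^2 = 15.2^2 = 231.04
S = 0.000206 * 231.04 * 113.9 / 25.3
Numerator = 0.000206 * 231.04 * 113.9 = 5.420984
S = 5.420984 / 25.3 = 0.2143 m

0.2143


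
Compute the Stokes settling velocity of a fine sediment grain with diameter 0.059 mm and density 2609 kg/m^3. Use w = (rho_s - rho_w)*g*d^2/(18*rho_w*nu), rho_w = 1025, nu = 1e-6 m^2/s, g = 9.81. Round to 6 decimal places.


w = (rho_s - rho_w) * g * d^2 / (18 * rho_w * nu)
d = 0.059 mm = 0.000059 m
rho_s - rho_w = 2609 - 1025 = 1584
Numerator = 1584 * 9.81 * (0.000059)^2 = 0.000054091398
Denominator = 18 * 1025 * 1e-6 = 0.018450
w = 0.002932 m/s

0.002932


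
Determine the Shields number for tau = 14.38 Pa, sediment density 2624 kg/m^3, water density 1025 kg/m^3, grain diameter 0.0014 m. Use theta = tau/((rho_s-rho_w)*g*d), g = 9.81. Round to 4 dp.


theta = tau / ((rho_s - rho_w) * g * d)
rho_s - rho_w = 2624 - 1025 = 1599
Denominator = 1599 * 9.81 * 0.0014 = 21.960666
theta = 14.38 / 21.960666
theta = 0.6548

0.6548


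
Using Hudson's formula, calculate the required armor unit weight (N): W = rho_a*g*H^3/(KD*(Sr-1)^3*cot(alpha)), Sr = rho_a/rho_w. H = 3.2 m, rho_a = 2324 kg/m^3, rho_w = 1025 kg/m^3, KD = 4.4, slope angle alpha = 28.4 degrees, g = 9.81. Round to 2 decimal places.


Sr = rho_a / rho_w = 2324 / 1025 = 2.267317
(Sr - 1) = 1.267317
(Sr - 1)^3 = 2.035429
cot(28.4) = 1 / tan(28.4) = 1 / 0.540698 = 1.849461
Numerator = 2324 * 9.81 * 3.2^3 = 747059.2819
Denominator = 4.4 * 2.035429 * 1.849461 = 16.563564
W = 747059.2819 / 16.563564
W = 45102.57 N

45102.57


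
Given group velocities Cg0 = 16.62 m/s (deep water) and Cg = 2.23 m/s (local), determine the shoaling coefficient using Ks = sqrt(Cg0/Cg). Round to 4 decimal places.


Ks = sqrt(Cg0 / Cg)
Ks = sqrt(16.62 / 2.23)
Ks = sqrt(7.4529)
Ks = 2.7300

2.7300


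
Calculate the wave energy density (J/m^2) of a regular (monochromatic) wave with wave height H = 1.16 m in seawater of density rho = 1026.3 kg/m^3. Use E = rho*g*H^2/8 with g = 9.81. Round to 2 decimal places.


E = (1/8) * rho * g * H^2
E = (1/8) * 1026.3 * 9.81 * 1.16^2
E = 0.125 * 1026.3 * 9.81 * 1.3456
E = 1693.44 J/m^2

1693.44


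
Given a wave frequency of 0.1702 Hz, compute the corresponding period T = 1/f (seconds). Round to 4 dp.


T = 1 / f
T = 1 / 0.1702
T = 5.8754 s

5.8754


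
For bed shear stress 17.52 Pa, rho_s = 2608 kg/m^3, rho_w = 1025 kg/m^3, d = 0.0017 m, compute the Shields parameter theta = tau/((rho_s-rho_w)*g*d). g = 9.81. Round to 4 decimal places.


theta = tau / ((rho_s - rho_w) * g * d)
rho_s - rho_w = 2608 - 1025 = 1583
Denominator = 1583 * 9.81 * 0.0017 = 26.399691
theta = 17.52 / 26.399691
theta = 0.6636

0.6636


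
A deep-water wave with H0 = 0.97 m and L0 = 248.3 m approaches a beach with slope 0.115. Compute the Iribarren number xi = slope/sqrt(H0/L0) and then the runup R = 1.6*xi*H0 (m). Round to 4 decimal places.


xi = slope / sqrt(H0/L0)
H0/L0 = 0.97/248.3 = 0.003907
sqrt(0.003907) = 0.062503
xi = 0.115 / 0.062503 = 1.839926
R = 1.6 * xi * H0 = 1.6 * 1.839926 * 0.97
R = 2.8556 m

2.8556


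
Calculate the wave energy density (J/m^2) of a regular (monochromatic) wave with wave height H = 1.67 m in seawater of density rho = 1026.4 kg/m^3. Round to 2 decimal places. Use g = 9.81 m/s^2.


E = (1/8) * rho * g * H^2
E = (1/8) * 1026.4 * 9.81 * 1.67^2
E = 0.125 * 1026.4 * 9.81 * 2.7889
E = 3510.17 J/m^2

3510.17


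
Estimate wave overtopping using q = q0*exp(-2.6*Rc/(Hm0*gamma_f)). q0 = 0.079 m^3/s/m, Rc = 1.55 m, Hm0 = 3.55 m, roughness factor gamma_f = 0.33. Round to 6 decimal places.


q = q0 * exp(-2.6 * Rc / (Hm0 * gamma_f))
Exponent = -2.6 * 1.55 / (3.55 * 0.33)
= -2.6 * 1.55 / 1.1715
= -3.440034
exp(-3.440034) = 0.032064
q = 0.079 * 0.032064
q = 0.002533 m^3/s/m

0.002533


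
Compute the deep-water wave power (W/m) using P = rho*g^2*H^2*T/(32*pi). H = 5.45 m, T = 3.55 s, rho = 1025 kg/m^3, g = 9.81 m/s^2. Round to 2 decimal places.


P = rho * g^2 * H^2 * T / (32 * pi)
P = 1025 * 9.81^2 * 5.45^2 * 3.55 / (32 * pi)
P = 1025 * 96.2361 * 29.7025 * 3.55 / 100.53096
P = 103462.60 W/m

103462.60


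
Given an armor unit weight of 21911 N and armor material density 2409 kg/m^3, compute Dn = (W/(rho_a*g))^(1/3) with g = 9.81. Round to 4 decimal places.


V = W / (rho_a * g)
V = 21911 / (2409 * 9.81)
V = 21911 / 23632.29
V = 0.927164 m^3
Dn = V^(1/3) = 0.927164^(1/3)
Dn = 0.9751 m

0.9751


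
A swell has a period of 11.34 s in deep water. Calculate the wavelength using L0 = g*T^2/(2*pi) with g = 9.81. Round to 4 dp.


L0 = g * T^2 / (2 * pi)
L0 = 9.81 * 11.34^2 / (2 * pi)
L0 = 9.81 * 128.5956 / 6.28319
L0 = 1261.5228 / 6.28319
L0 = 200.7776 m

200.7776


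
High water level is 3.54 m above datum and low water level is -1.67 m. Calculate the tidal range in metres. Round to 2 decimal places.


Tidal range = High water - Low water
Tidal range = 3.54 - (-1.67)
Tidal range = 5.21 m

5.21


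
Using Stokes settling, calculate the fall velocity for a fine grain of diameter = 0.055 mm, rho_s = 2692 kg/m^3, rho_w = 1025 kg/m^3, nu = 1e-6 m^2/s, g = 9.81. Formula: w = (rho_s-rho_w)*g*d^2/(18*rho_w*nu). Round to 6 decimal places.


w = (rho_s - rho_w) * g * d^2 / (18 * rho_w * nu)
d = 0.055 mm = 0.000055 m
rho_s - rho_w = 2692 - 1025 = 1667
Numerator = 1667 * 9.81 * (0.000055)^2 = 0.000049468642
Denominator = 18 * 1025 * 1e-6 = 0.018450
w = 0.002681 m/s

0.002681


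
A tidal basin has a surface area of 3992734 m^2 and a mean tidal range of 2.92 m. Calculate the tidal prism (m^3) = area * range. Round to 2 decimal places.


Tidal prism = Area * Tidal range
P = 3992734 * 2.92
P = 11658783.28 m^3

11658783.28


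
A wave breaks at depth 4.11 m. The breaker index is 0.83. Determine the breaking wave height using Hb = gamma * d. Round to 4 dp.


Hb = gamma * d
Hb = 0.83 * 4.11
Hb = 3.4113 m

3.4113


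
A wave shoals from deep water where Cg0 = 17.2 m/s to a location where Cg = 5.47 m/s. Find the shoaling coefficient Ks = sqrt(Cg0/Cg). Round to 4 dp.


Ks = sqrt(Cg0 / Cg)
Ks = sqrt(17.2 / 5.47)
Ks = sqrt(3.1444)
Ks = 1.7733

1.7733


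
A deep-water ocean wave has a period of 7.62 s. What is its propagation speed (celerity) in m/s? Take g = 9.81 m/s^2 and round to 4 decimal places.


We use the deep-water celerity formula:
C = g * T / (2 * pi)
C = 9.81 * 7.62 / (2 * 3.14159...)
C = 74.752200 / 6.283185
C = 11.8972 m/s

11.8972


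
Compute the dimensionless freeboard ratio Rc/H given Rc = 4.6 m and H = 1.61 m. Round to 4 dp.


Relative freeboard = Rc / H
= 4.6 / 1.61
= 2.8571

2.8571


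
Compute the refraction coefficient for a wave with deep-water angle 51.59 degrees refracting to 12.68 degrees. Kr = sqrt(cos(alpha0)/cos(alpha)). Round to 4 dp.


Kr = sqrt(cos(alpha0) / cos(alpha))
cos(51.59) = 0.621285
cos(12.68) = 0.975611
Kr = sqrt(0.621285 / 0.975611)
Kr = sqrt(0.636816)
Kr = 0.7980

0.7980


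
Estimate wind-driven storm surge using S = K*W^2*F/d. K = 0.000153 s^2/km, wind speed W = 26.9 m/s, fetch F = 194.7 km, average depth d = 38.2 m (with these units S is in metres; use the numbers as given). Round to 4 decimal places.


S = K * W^2 * F / d
W^2 = 26.9^2 = 723.61
S = 0.000153 * 723.61 * 194.7 / 38.2
Numerator = 0.000153 * 723.61 * 194.7 = 21.555691
S = 21.555691 / 38.2 = 0.5643 m

0.5643


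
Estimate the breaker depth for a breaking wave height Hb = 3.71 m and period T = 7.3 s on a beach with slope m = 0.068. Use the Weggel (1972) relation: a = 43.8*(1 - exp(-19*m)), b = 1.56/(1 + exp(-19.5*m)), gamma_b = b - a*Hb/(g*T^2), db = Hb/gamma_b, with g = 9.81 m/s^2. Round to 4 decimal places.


a = 43.8 * (1 - exp(-19 * m))
exp(-19 * 0.068) = exp(-1.2920) = 0.274721
a = 43.8 * (1 - 0.274721) = 31.767229
b = 1.56 / (1 + exp(-19.5 * m))
exp(-19.5 * 0.068) = exp(-1.3260) = 0.265537
b = 1.56 / (1 + 0.265537) = 1.232678
Hb / (g * T^2) = 3.71 / (9.81 * 7.3^2) = 3.71 / 522.7749 = 0.00709674
gamma_b = b - a * Hb/(g*T^2) = 1.232678 - 31.767229 * 0.00709674 = 1.007234
db = Hb / gamma_b = 3.71 / 1.007234
db = 3.6834 m

3.6834


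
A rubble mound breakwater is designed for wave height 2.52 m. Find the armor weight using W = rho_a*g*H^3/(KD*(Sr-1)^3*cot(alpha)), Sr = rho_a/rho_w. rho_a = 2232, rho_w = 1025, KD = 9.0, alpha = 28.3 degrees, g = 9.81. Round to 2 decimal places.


Sr = rho_a / rho_w = 2232 / 1025 = 2.177561
(Sr - 1) = 1.177561
(Sr - 1)^3 = 1.632865
cot(28.3) = 1 / tan(28.3) = 1 / 0.538445 = 1.857202
Numerator = 2232 * 9.81 * 2.52^3 = 350400.5829
Denominator = 9.0 * 1.632865 * 1.857202 = 27.293030
W = 350400.5829 / 27.293030
W = 12838.46 N

12838.46


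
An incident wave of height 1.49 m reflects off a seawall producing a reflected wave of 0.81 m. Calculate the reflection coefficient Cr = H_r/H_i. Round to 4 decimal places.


Cr = H_r / H_i
Cr = 0.81 / 1.49
Cr = 0.5436

0.5436


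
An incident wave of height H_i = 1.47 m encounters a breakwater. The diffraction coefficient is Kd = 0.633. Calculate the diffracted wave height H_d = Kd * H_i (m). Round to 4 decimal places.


H_d = Kd * H_i
H_d = 0.633 * 1.47
H_d = 0.9305 m

0.9305


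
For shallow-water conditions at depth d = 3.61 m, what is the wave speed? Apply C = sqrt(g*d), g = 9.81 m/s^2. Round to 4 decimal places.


Using the shallow-water approximation:
C = sqrt(g * d) = sqrt(9.81 * 3.61)
C = sqrt(35.4141)
C = 5.9510 m/s

5.9510


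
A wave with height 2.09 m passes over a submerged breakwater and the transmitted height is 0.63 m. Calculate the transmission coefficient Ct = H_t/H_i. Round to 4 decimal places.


Ct = H_t / H_i
Ct = 0.63 / 2.09
Ct = 0.3014

0.3014


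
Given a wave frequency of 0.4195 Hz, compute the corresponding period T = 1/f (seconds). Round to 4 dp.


T = 1 / f
T = 1 / 0.4195
T = 2.3838 s

2.3838


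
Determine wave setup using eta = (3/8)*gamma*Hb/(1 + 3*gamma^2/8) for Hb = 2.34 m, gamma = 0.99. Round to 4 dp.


eta = (3/8) * gamma * Hb / (1 + 3*gamma^2/8)
Numerator = (3/8) * 0.99 * 2.34 = 0.868725
Denominator = 1 + 3*0.99^2/8 = 1 + 0.367538 = 1.367538
eta = 0.868725 / 1.367538
eta = 0.6352 m

0.6352


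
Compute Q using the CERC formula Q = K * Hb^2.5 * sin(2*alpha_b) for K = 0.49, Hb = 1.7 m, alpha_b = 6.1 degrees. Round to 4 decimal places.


Q = K * Hb^2.5 * sin(2 * alpha_b)
Hb^2.5 = 1.7^2.5 = 3.768099
sin(2 * 6.1) = sin(12.2) = 0.211325
Q = 0.49 * 3.768099 * 0.211325
Q = 0.3902 m^3/s

0.3902


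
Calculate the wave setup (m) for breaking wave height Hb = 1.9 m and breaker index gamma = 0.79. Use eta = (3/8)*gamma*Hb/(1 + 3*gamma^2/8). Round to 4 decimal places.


eta = (3/8) * gamma * Hb / (1 + 3*gamma^2/8)
Numerator = (3/8) * 0.79 * 1.9 = 0.562875
Denominator = 1 + 3*0.79^2/8 = 1 + 0.234038 = 1.234038
eta = 0.562875 / 1.234038
eta = 0.4561 m

0.4561


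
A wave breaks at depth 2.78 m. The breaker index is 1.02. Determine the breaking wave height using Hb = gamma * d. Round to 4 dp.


Hb = gamma * d
Hb = 1.02 * 2.78
Hb = 2.8356 m

2.8356


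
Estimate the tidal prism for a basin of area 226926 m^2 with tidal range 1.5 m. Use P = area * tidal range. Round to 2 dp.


Tidal prism = Area * Tidal range
P = 226926 * 1.5
P = 340389.00 m^3

340389.00


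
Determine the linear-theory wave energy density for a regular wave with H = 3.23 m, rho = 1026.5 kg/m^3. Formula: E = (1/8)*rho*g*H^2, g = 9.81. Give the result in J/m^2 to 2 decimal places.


E = (1/8) * rho * g * H^2
E = (1/8) * 1026.5 * 9.81 * 3.23^2
E = 0.125 * 1026.5 * 9.81 * 10.4329
E = 13132.37 J/m^2

13132.37


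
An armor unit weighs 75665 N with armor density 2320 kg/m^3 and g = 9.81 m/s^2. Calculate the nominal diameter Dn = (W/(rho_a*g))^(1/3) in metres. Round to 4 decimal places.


V = W / (rho_a * g)
V = 75665 / (2320 * 9.81)
V = 75665 / 22759.20
V = 3.324590 m^3
Dn = V^(1/3) = 3.324590^(1/3)
Dn = 1.4925 m

1.4925


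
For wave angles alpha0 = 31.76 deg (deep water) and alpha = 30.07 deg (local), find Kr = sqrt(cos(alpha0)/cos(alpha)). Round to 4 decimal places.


Kr = sqrt(cos(alpha0) / cos(alpha))
cos(31.76) = 0.850260
cos(30.07) = 0.865414
Kr = sqrt(0.850260 / 0.865414)
Kr = sqrt(0.982490)
Kr = 0.9912

0.9912


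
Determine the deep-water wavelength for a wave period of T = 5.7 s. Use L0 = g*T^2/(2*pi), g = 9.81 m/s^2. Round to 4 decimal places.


L0 = g * T^2 / (2 * pi)
L0 = 9.81 * 5.7^2 / (2 * pi)
L0 = 9.81 * 32.4900 / 6.28319
L0 = 318.7269 / 6.28319
L0 = 50.7270 m

50.7270


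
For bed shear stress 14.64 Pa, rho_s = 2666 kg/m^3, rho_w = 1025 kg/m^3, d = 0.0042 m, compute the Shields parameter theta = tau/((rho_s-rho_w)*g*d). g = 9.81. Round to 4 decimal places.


theta = tau / ((rho_s - rho_w) * g * d)
rho_s - rho_w = 2666 - 1025 = 1641
Denominator = 1641 * 9.81 * 0.0042 = 67.612482
theta = 14.64 / 67.612482
theta = 0.2165

0.2165


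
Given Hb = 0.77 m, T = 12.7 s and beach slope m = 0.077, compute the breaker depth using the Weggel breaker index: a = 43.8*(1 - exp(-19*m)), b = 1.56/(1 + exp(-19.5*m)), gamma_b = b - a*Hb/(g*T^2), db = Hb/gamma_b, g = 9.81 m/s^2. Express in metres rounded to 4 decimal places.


a = 43.8 * (1 - exp(-19 * m))
exp(-19 * 0.077) = exp(-1.4630) = 0.231541
a = 43.8 * (1 - 0.231541) = 33.658521
b = 1.56 / (1 + exp(-19.5 * m))
exp(-19.5 * 0.077) = exp(-1.5015) = 0.222796
b = 1.56 / (1 + 0.222796) = 1.275765
Hb / (g * T^2) = 0.77 / (9.81 * 12.7^2) = 0.77 / 1582.2549 = 0.00048665
gamma_b = b - a * Hb/(g*T^2) = 1.275765 - 33.658521 * 0.00048665 = 1.259385
db = Hb / gamma_b = 0.77 / 1.259385
db = 0.6114 m

0.6114


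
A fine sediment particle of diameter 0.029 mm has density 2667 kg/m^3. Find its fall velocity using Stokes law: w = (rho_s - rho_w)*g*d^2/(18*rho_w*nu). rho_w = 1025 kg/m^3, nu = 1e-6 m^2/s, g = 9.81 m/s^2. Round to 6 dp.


w = (rho_s - rho_w) * g * d^2 / (18 * rho_w * nu)
d = 0.029 mm = 0.000029 m
rho_s - rho_w = 2667 - 1025 = 1642
Numerator = 1642 * 9.81 * (0.000029)^2 = 0.000013546845
Denominator = 18 * 1025 * 1e-6 = 0.018450
w = 0.000734 m/s

0.000734


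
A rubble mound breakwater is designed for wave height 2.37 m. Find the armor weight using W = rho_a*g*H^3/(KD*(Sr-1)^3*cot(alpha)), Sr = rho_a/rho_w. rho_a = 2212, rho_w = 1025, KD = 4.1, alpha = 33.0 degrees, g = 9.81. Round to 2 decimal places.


Sr = rho_a / rho_w = 2212 / 1025 = 2.158049
(Sr - 1) = 1.158049
(Sr - 1)^3 = 1.553033
cot(33.0) = 1 / tan(33.0) = 1 / 0.649408 = 1.539865
Numerator = 2212 * 9.81 * 2.37^3 = 288867.8227
Denominator = 4.1 * 1.553033 * 1.539865 = 9.804988
W = 288867.8227 / 9.804988
W = 29461.31 N

29461.31


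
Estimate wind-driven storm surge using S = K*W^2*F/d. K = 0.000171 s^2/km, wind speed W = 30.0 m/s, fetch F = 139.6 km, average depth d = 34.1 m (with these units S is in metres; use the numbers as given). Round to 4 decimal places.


S = K * W^2 * F / d
W^2 = 30.0^2 = 900.00
S = 0.000171 * 900.00 * 139.6 / 34.1
Numerator = 0.000171 * 900.00 * 139.6 = 21.484440
S = 21.484440 / 34.1 = 0.6300 m

0.6300


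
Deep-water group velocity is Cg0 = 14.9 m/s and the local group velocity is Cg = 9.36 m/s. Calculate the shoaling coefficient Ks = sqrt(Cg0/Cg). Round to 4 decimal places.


Ks = sqrt(Cg0 / Cg)
Ks = sqrt(14.9 / 9.36)
Ks = sqrt(1.5919)
Ks = 1.2617

1.2617


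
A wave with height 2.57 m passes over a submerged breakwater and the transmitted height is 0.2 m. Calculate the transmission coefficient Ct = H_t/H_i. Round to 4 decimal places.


Ct = H_t / H_i
Ct = 0.2 / 2.57
Ct = 0.0778

0.0778


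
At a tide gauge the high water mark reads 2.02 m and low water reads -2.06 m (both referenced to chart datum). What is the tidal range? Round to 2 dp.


Tidal range = High water - Low water
Tidal range = 2.02 - (-2.06)
Tidal range = 4.08 m

4.08


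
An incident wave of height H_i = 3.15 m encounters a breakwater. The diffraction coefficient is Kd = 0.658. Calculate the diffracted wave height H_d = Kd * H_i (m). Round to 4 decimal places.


H_d = Kd * H_i
H_d = 0.658 * 3.15
H_d = 2.0727 m

2.0727


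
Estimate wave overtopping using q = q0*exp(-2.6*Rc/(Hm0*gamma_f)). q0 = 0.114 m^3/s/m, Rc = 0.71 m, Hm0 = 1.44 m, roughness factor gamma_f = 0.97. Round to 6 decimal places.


q = q0 * exp(-2.6 * Rc / (Hm0 * gamma_f))
Exponent = -2.6 * 0.71 / (1.44 * 0.97)
= -2.6 * 0.71 / 1.3968
= -1.321592
exp(-1.321592) = 0.266710
q = 0.114 * 0.266710
q = 0.030405 m^3/s/m

0.030405


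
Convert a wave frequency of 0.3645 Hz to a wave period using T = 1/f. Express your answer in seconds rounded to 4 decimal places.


T = 1 / f
T = 1 / 0.3645
T = 2.7435 s

2.7435


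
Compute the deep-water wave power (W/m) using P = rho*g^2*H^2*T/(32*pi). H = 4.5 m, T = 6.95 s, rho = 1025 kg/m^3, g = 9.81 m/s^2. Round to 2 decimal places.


P = rho * g^2 * H^2 * T / (32 * pi)
P = 1025 * 9.81^2 * 4.5^2 * 6.95 / (32 * pi)
P = 1025 * 96.2361 * 20.2500 * 6.95 / 100.53096
P = 138093.06 W/m

138093.06


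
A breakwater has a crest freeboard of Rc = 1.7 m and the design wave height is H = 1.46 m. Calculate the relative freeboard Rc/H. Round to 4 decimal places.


Relative freeboard = Rc / H
= 1.7 / 1.46
= 1.1644

1.1644


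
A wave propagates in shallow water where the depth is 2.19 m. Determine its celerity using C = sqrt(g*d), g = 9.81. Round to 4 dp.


Using the shallow-water approximation:
C = sqrt(g * d) = sqrt(9.81 * 2.19)
C = sqrt(21.4839)
C = 4.6351 m/s

4.6351


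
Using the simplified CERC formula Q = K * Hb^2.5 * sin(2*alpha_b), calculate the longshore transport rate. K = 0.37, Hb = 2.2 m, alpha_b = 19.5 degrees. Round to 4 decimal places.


Q = K * Hb^2.5 * sin(2 * alpha_b)
Hb^2.5 = 2.2^2.5 = 7.178880
sin(2 * 19.5) = sin(39.0) = 0.629320
Q = 0.37 * 7.178880 * 0.629320
Q = 1.6716 m^3/s

1.6716


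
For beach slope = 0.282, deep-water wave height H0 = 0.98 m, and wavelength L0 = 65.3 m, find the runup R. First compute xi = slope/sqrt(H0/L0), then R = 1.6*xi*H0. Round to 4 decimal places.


xi = slope / sqrt(H0/L0)
H0/L0 = 0.98/65.3 = 0.015008
sqrt(0.015008) = 0.122506
xi = 0.282 / 0.122506 = 2.301933
R = 1.6 * xi * H0 = 1.6 * 2.301933 * 0.98
R = 3.6094 m

3.6094


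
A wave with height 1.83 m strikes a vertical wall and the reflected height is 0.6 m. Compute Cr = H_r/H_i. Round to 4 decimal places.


Cr = H_r / H_i
Cr = 0.6 / 1.83
Cr = 0.3279

0.3279
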